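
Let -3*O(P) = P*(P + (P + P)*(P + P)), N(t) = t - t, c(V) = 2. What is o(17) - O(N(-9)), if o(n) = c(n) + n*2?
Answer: 36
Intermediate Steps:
N(t) = 0
o(n) = 2 + 2*n (o(n) = 2 + n*2 = 2 + 2*n)
O(P) = -P*(P + 4*P²)/3 (O(P) = -P*(P + (P + P)*(P + P))/3 = -P*(P + (2*P)*(2*P))/3 = -P*(P + 4*P²)/3)
o(17) - O(N(-9)) = (2 + 2*17) - 0²*(-1 - 4*0)/3 = (2 + 34) - 0*(-1 + 0)/3 = 36 - 0*(-1)/3 = 36 - 1*0 = 36 + 0 = 36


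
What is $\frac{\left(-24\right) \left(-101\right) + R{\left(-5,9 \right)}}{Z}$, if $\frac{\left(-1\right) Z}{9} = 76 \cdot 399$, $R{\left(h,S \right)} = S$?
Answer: $- \frac{811}{90972} \approx -0.0089148$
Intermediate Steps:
$Z = -272916$ ($Z = - 9 \cdot 76 \cdot 399 = \left(-9\right) 30324 = -272916$)
$\frac{\left(-24\right) \left(-101\right) + R{\left(-5,9 \right)}}{Z} = \frac{\left(-24\right) \left(-101\right) + 9}{-272916} = \left(2424 + 9\right) \left(- \frac{1}{272916}\right) = 2433 \left(- \frac{1}{272916}\right) = - \frac{811}{90972}$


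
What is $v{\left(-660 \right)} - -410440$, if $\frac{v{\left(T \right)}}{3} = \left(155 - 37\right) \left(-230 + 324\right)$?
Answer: $443716$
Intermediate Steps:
$v{\left(T \right)} = 33276$ ($v{\left(T \right)} = 3 \left(155 - 37\right) \left(-230 + 324\right) = 3 \cdot 118 \cdot 94 = 3 \cdot 11092 = 33276$)
$v{\left(-660 \right)} - -410440 = 33276 - -410440 = 33276 + 410440 = 443716$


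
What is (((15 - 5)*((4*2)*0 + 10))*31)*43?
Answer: 133300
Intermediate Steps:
(((15 - 5)*((4*2)*0 + 10))*31)*43 = ((10*(8*0 + 10))*31)*43 = ((10*(0 + 10))*31)*43 = ((10*10)*31)*43 = (100*31)*43 = 3100*43 = 133300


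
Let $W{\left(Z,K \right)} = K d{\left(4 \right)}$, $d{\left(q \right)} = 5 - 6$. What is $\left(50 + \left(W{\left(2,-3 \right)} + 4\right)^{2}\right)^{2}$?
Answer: $9801$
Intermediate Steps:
$d{\left(q \right)} = -1$ ($d{\left(q \right)} = 5 - 6 = -1$)
$W{\left(Z,K \right)} = - K$ ($W{\left(Z,K \right)} = K \left(-1\right) = - K$)
$\left(50 + \left(W{\left(2,-3 \right)} + 4\right)^{2}\right)^{2} = \left(50 + \left(\left(-1\right) \left(-3\right) + 4\right)^{2}\right)^{2} = \left(50 + \left(3 + 4\right)^{2}\right)^{2} = \left(50 + 7^{2}\right)^{2} = \left(50 + 49\right)^{2} = 99^{2} = 9801$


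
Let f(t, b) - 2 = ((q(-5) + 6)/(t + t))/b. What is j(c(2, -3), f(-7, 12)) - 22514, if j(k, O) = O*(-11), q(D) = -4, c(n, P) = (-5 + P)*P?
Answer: -1893013/84 ≈ -22536.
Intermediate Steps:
c(n, P) = P*(-5 + P)
f(t, b) = 2 + 1/(b*t) (f(t, b) = 2 + ((-4 + 6)/(t + t))/b = 2 + (2/((2*t)))/b = 2 + (2*(1/(2*t)))/b = 2 + 1/(t*b) = 2 + 1/(b*t))
j(k, O) = -11*O
j(c(2, -3), f(-7, 12)) - 22514 = -11*(2 + 1/(12*(-7))) - 22514 = -11*(2 + (1/12)*(-1/7)) - 22514 = -11*(2 - 1/84) - 22514 = -11*167/84 - 22514 = -1837/84 - 22514 = -1893013/84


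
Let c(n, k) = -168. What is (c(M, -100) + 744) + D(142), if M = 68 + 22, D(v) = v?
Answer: 718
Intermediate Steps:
M = 90
(c(M, -100) + 744) + D(142) = (-168 + 744) + 142 = 576 + 142 = 718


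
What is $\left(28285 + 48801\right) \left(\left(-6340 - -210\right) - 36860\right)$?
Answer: $-3313927140$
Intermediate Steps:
$\left(28285 + 48801\right) \left(\left(-6340 - -210\right) - 36860\right) = 77086 \left(\left(-6340 + 210\right) - 36860\right) = 77086 \left(-6130 - 36860\right) = 77086 \left(-42990\right) = -3313927140$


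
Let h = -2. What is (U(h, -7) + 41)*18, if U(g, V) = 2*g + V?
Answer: 540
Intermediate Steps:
U(g, V) = V + 2*g
(U(h, -7) + 41)*18 = ((-7 + 2*(-2)) + 41)*18 = ((-7 - 4) + 41)*18 = (-11 + 41)*18 = 30*18 = 540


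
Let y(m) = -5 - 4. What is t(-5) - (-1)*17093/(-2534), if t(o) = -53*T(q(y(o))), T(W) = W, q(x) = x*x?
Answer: -10895555/2534 ≈ -4299.7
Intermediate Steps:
y(m) = -9
q(x) = x²
t(o) = -4293 (t(o) = -53*(-9)² = -53*81 = -4293)
t(-5) - (-1)*17093/(-2534) = -4293 - (-1)*17093/(-2534) = -4293 - (-1)*17093*(-1/2534) = -4293 - (-1)*(-17093)/2534 = -4293 - 1*17093/2534 = -4293 - 17093/2534 = -10895555/2534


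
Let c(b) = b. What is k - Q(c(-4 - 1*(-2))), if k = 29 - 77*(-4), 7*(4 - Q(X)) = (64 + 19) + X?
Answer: 2412/7 ≈ 344.57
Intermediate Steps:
Q(X) = -55/7 - X/7 (Q(X) = 4 - ((64 + 19) + X)/7 = 4 - (83 + X)/7 = 4 + (-83/7 - X/7) = -55/7 - X/7)
k = 337 (k = 29 + 308 = 337)
k - Q(c(-4 - 1*(-2))) = 337 - (-55/7 - (-4 - 1*(-2))/7) = 337 - (-55/7 - (-4 + 2)/7) = 337 - (-55/7 - ⅐*(-2)) = 337 - (-55/7 + 2/7) = 337 - 1*(-53/7) = 337 + 53/7 = 2412/7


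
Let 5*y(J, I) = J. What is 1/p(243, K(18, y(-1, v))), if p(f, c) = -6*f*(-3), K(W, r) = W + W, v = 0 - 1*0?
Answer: 1/4374 ≈ 0.00022862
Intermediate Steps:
v = 0 (v = 0 + 0 = 0)
y(J, I) = J/5
K(W, r) = 2*W
p(f, c) = 18*f
1/p(243, K(18, y(-1, v))) = 1/(18*243) = 1/4374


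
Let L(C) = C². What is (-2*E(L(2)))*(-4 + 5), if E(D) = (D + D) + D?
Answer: -24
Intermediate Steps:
E(D) = 3*D (E(D) = 2*D + D = 3*D)
(-2*E(L(2)))*(-4 + 5) = (-6*2²)*(-4 + 5) = -6*4*1 = -2*12*1 = -24*1 = -24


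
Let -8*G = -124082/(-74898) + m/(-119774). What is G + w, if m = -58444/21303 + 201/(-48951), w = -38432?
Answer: -1972708423393931438737/51329563740259056 ≈ -38432.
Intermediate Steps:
m = -106117561/38622339 (m = -58444*1/21303 + 201*(-1/48951) = -58444/21303 - 67/16317 = -106117561/38622339 ≈ -2.7476)
G = -10629728295398545/51329563740259056 (G = -(-124082/(-74898) - 106117561/38622339/(-119774))/8 = -(-124082*(-1/74898) - 106117561/38622339*(-1/119774))/8 = -(62041/37449 + 106117561/4625952031386)/8 = -⅛*10629728295398545/6416195467532382 = -10629728295398545/51329563740259056 ≈ -0.20709)
G + w = -10629728295398545/51329563740259056 - 38432 = -1972708423393931438737/51329563740259056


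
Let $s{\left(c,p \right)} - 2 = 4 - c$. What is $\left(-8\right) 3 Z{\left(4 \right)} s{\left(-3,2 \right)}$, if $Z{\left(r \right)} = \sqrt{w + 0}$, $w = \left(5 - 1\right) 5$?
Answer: $- 432 \sqrt{5} \approx -965.98$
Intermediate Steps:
$s{\left(c,p \right)} = 6 - c$ ($s{\left(c,p \right)} = 2 - \left(-4 + c\right) = 6 - c$)
$w = 20$ ($w = 4 \cdot 5 = 20$)
$Z{\left(r \right)} = 2 \sqrt{5}$ ($Z{\left(r \right)} = \sqrt{20 + 0} = \sqrt{20} = 2 \sqrt{5}$)
$\left(-8\right) 3 Z{\left(4 \right)} s{\left(-3,2 \right)} = \left(-8\right) 3 \cdot 2 \sqrt{5} \left(6 - -3\right) = - 24 \cdot 2 \sqrt{5} \left(6 + 3\right) = - 48 \sqrt{5} \cdot 9 = - 432 \sqrt{5}$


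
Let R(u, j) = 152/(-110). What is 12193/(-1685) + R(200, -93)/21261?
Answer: -30016997/4148133 ≈ -7.2363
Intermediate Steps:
R(u, j) = -76/55 (R(u, j) = 152*(-1/110) = -76/55)
12193/(-1685) + R(200, -93)/21261 = 12193/(-1685) - 76/55/21261 = 12193*(-1/1685) - 76/55*1/21261 = -12193/1685 - 4/61545 = -30016997/4148133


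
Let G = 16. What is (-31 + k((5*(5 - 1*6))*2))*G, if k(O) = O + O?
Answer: -816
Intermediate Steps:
k(O) = 2*O
(-31 + k((5*(5 - 1*6))*2))*G = (-31 + 2*((5*(5 - 1*6))*2))*16 = (-31 + 2*((5*(5 - 6))*2))*16 = (-31 + 2*((5*(-1))*2))*16 = (-31 + 2*(-5*2))*16 = (-31 + 2*(-10))*16 = (-31 - 20)*16 = -51*16 = -816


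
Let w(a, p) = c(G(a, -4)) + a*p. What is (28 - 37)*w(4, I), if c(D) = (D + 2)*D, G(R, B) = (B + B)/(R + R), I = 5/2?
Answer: -81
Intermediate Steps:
I = 5/2 (I = 5*(1/2) = 5/2 ≈ 2.5000)
G(R, B) = B/R (G(R, B) = (2*B)/((2*R)) = (2*B)*(1/(2*R)) = B/R)
c(D) = D*(2 + D) (c(D) = (2 + D)*D = D*(2 + D))
w(a, p) = a*p - 4*(2 - 4/a)/a (w(a, p) = (-4/a)*(2 - 4/a) + a*p = -4*(2 - 4/a)/a + a*p = a*p - 4*(2 - 4/a)/a)
(28 - 37)*w(4, I) = (28 - 37)*(-8/4 + 16/4**2 + 4*(5/2)) = -9*(-8*1/4 + 16*(1/16) + 10) = -9*(-2 + 1 + 10) = -9*9 = -81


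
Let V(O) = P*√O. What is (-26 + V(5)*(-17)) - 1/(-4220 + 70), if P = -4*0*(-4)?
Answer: -107899/4150 ≈ -26.000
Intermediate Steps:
P = 0 (P = 0*(-4) = 0)
V(O) = 0 (V(O) = 0*√O = 0)
(-26 + V(5)*(-17)) - 1/(-4220 + 70) = (-26 + 0*(-17)) - 1/(-4220 + 70) = (-26 + 0) - 1/(-4150) = -26 - 1*(-1/4150) = -26 + 1/4150 = -107899/4150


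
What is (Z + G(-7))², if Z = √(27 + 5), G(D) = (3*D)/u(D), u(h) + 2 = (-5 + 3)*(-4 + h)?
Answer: 13241/400 - 42*√2/5 ≈ 21.223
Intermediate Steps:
u(h) = 6 - 2*h (u(h) = -2 + (-5 + 3)*(-4 + h) = -2 - 2*(-4 + h) = -2 + (8 - 2*h) = 6 - 2*h)
G(D) = 3*D/(6 - 2*D) (G(D) = (3*D)/(6 - 2*D) = 3*D/(6 - 2*D))
Z = 4*√2 (Z = √32 = 4*√2 ≈ 5.6569)
(Z + G(-7))² = (4*√2 - 3*(-7)/(-6 + 2*(-7)))² = (4*√2 - 3*(-7)/(-6 - 14))² = (4*√2 - 3*(-7)/(-20))² = (4*√2 - 3*(-7)*(-1/20))² = (4*√2 - 21/20)² = (-21/20 + 4*√2)²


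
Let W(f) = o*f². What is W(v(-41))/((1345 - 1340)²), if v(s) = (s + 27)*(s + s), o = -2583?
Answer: -3404146032/25 ≈ -1.3617e+8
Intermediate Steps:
v(s) = 2*s*(27 + s) (v(s) = (27 + s)*(2*s) = 2*s*(27 + s))
W(f) = -2583*f²
W(v(-41))/((1345 - 1340)²) = (-2583*6724*(27 - 41)²)/((1345 - 1340)²) = (-2583*(2*(-41)*(-14))²)/(5²) = -2583*1148²/25 = -2583*1317904*(1/25) = -3404146032*1/25 = -3404146032/25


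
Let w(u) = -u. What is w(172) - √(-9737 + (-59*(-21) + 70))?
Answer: -172 - 14*I*√43 ≈ -172.0 - 91.804*I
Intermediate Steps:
w(172) - √(-9737 + (-59*(-21) + 70)) = -1*172 - √(-9737 + (-59*(-21) + 70)) = -172 - √(-9737 + (1239 + 70)) = -172 - √(-9737 + 1309) = -172 - √(-8428) = -172 - 14*I*√43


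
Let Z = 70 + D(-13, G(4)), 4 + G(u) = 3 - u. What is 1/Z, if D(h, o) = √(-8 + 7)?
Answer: 70/4901 - I/4901 ≈ 0.014283 - 0.00020404*I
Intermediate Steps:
G(u) = -1 - u (G(u) = -4 + (3 - u) = -1 - u)
D(h, o) = I (D(h, o) = √(-1) = I)
Z = 70 + I ≈ 70.0 + 1.0*I
1/Z = 1/(70 + I) = (70 - I)/4901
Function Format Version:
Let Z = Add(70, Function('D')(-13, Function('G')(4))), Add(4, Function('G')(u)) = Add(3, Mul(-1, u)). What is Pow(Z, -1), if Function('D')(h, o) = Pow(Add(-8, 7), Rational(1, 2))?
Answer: Add(Rational(70, 4901), Mul(Rational(-1, 4901), I)) ≈ Add(0.014283, Mul(-0.00020404, I))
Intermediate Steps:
Function('G')(u) = Add(-1, Mul(-1, u)) (Function('G')(u) = Add(-4, Add(3, Mul(-1, u))) = Add(-1, Mul(-1, u)))
Function('D')(h, o) = I (Function('D')(h, o) = Pow(-1, Rational(1, 2)) = I)
Z = Add(70, I) ≈ Add(70.000, Mul(1.0000, I))
Pow(Z, -1) = Pow(Add(70, I), -1) = Mul(Rational(1, 4901), Add(70, Mul(-1, I)))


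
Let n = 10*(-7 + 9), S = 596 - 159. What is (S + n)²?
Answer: 208849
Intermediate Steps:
S = 437
n = 20 (n = 10*2 = 20)
(S + n)² = (437 + 20)² = 457² = 208849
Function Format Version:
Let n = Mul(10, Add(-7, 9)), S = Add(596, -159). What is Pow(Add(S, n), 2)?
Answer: 208849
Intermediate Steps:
S = 437
n = 20 (n = Mul(10, 2) = 20)
Pow(Add(S, n), 2) = Pow(Add(437, 20), 2) = Pow(457, 2) = 208849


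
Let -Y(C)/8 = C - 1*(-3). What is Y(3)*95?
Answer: -4560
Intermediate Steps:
Y(C) = -24 - 8*C (Y(C) = -8*(C - 1*(-3)) = -8*(C + 3) = -8*(3 + C) = -24 - 8*C)
Y(3)*95 = (-24 - 8*3)*95 = (-24 - 24)*95 = -48*95 = -4560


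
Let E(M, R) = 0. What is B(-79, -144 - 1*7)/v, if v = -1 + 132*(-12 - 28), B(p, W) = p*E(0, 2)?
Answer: 0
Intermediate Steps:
B(p, W) = 0 (B(p, W) = p*0 = 0)
v = -5281 (v = -1 + 132*(-40) = -1 - 5280 = -5281)
B(-79, -144 - 1*7)/v = 0/(-5281) = 0*(-1/5281) = 0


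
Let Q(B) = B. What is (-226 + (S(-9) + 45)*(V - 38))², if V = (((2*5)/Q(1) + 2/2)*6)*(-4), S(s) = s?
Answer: 123165604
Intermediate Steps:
V = -264 (V = (((2*5)/1 + 2/2)*6)*(-4) = ((10*1 + 2*(½))*6)*(-4) = ((10 + 1)*6)*(-4) = (11*6)*(-4) = 66*(-4) = -264)
(-226 + (S(-9) + 45)*(V - 38))² = (-226 + (-9 + 45)*(-264 - 38))² = (-226 + 36*(-302))² = (-226 - 10872)² = (-11098)² = 123165604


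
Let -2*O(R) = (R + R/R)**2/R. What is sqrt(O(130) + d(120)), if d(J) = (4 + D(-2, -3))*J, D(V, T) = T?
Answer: sqrt(912535)/130 ≈ 7.3482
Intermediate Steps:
O(R) = -(1 + R)**2/(2*R) (O(R) = -(R + R/R)**2/(2*R) = -(R + 1)**2/(2*R) = -(1 + R)**2/(2*R))
d(J) = J (d(J) = (4 - 3)*J = 1*J = J)
sqrt(O(130) + d(120)) = sqrt(-1/2*(1 + 130)**2/130 + 120) = sqrt(-1/2*1/130*131**2 + 120) = sqrt(-1/2*1/130*17161 + 120) = sqrt(-17161/260 + 120) = sqrt(14039/260) = sqrt(912535)/130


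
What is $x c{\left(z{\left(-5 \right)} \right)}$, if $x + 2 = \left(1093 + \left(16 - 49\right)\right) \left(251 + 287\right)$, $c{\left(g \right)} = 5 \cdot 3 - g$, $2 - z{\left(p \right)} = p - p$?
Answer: $7413614$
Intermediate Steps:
$z{\left(p \right)} = 2$ ($z{\left(p \right)} = 2 - \left(p - p\right) = 2 - 0 = 2 + 0 = 2$)
$c{\left(g \right)} = 15 - g$
$x = 570278$ ($x = -2 + \left(1093 + \left(16 - 49\right)\right) \left(251 + 287\right) = -2 + \left(1093 + \left(16 - 49\right)\right) 538 = -2 + \left(1093 - 33\right) 538 = -2 + 1060 \cdot 538 = -2 + 570280 = 570278$)
$x c{\left(z{\left(-5 \right)} \right)} = 570278 \left(15 - 2\right) = 570278 \cdot 13 = 7413614$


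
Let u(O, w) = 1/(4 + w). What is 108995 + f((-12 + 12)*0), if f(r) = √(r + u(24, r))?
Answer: 217991/2 ≈ 1.0900e+5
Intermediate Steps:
f(r) = √(r + 1/(4 + r))
108995 + f((-12 + 12)*0) = 108995 + √((1 + ((-12 + 12)*0)*(4 + (-12 + 12)*0))/(4 + (-12 + 12)*0)) = 108995 + √((1 + (0*0)*(4 + 0*0))/(4 + 0*0)) = 108995 + √((1 + 0*(4 + 0))/(4 + 0)) = 108995 + √((1 + 0*4)/4) = 108995 + √((1 + 0)/4) = 108995 + √((¼)*1) = 108995 + √(¼) = 108995 + ½ = 217991/2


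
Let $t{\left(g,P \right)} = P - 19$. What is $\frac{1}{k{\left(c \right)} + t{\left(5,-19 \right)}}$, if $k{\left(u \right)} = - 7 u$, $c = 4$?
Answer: $- \frac{1}{66} \approx -0.015152$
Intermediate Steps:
$t{\left(g,P \right)} = -19 + P$
$\frac{1}{k{\left(c \right)} + t{\left(5,-19 \right)}} = \frac{1}{\left(-7\right) 4 - 38} = \frac{1}{-28 - 38} = \frac{1}{-66} = - \frac{1}{66}$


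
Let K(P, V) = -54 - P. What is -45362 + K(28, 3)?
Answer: -45444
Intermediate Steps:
-45362 + K(28, 3) = -45362 + (-54 - 1*28) = -45362 + (-54 - 28) = -45362 - 82 = -45444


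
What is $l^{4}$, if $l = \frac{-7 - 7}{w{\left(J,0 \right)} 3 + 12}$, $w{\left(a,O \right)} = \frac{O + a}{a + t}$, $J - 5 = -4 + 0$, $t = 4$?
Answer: $\frac{10000}{6561} \approx 1.5242$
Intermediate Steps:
$J = 1$ ($J = 5 + \left(-4 + 0\right) = 5 - 4 = 1$)
$w{\left(a,O \right)} = \frac{O + a}{4 + a}$ ($w{\left(a,O \right)} = \frac{O + a}{a + 4} = \frac{O + a}{4 + a}$)
$l = - \frac{10}{9}$ ($l = \frac{-7 - 7}{\frac{0 + 1}{4 + 1} \cdot 3 + 12} = - \frac{14}{\frac{1}{5} \cdot 1 \cdot 3 + 12} = - \frac{14}{\frac{1}{5} \cdot 3 + 12} = - \frac{14}{\frac{3}{5} + 12} = - \frac{14}{\frac{63}{5}} = \left(-14\right) \frac{5}{63} = - \frac{10}{9} \approx -1.1111$)
$l^{4} = \left(- \frac{10}{9}\right)^{4} = \frac{10000}{6561}$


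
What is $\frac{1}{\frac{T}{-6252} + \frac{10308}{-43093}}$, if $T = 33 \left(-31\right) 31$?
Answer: $\frac{89805812}{434054231} \approx 0.2069$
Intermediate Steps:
$T = -31713$ ($T = \left(-1023\right) 31 = -31713$)
$\frac{1}{\frac{T}{-6252} + \frac{10308}{-43093}} = \frac{1}{- \frac{31713}{-6252} + \frac{10308}{-43093}} = \frac{1}{\left(-31713\right) \left(- \frac{1}{6252}\right) + 10308 \left(- \frac{1}{43093}\right)} = \frac{1}{\frac{10571}{2084} - \frac{10308}{43093}} = \frac{1}{\frac{434054231}{89805812}} = \frac{89805812}{434054231}$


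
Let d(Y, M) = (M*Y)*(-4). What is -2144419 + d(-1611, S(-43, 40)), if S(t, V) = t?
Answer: -2421511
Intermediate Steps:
d(Y, M) = -4*M*Y
-2144419 + d(-1611, S(-43, 40)) = -2144419 - 4*(-43)*(-1611) = -2144419 - 277092 = -2421511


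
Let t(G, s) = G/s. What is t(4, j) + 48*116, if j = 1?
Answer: 5572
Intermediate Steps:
t(4, j) + 48*116 = 4/1 + 48*116 = 4*1 + 5568 = 4 + 5568 = 5572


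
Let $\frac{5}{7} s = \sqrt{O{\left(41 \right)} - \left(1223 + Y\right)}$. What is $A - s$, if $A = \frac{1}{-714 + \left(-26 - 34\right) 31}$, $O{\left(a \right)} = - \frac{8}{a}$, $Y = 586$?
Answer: $- \frac{1}{2574} - \frac{7 i \sqrt{3041257}}{205} \approx -0.0003885 - 59.548 i$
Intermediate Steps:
$s = \frac{7 i \sqrt{3041257}}{205}$ ($s = \frac{7 \sqrt{- \frac{8}{41} - 1809}}{5} = \frac{7 \sqrt{- \frac{74177}{41}}}{5} = \frac{7 \frac{i \sqrt{3041257}}{41}}{5} = \frac{7 i \sqrt{3041257}}{205} \approx 59.548 i$)
$A = - \frac{1}{2574}$ ($A = \frac{1}{-714 - 1860} = \frac{1}{-2574} = - \frac{1}{2574} \approx -0.0003885$)
$A - s = - \frac{1}{2574} - \frac{7 i \sqrt{3041257}}{205}$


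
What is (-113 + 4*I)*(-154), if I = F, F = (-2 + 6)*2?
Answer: 12474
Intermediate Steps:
F = 8 (F = 4*2 = 8)
I = 8
(-113 + 4*I)*(-154) = (-113 + 4*8)*(-154) = (-113 + 32)*(-154) = -81*(-154) = 12474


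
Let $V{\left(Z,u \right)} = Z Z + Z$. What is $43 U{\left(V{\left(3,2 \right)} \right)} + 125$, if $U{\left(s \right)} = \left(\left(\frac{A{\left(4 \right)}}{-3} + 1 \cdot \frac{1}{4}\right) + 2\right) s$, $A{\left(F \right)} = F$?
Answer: $598$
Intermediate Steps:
$V{\left(Z,u \right)} = Z + Z^{2}$ ($V{\left(Z,u \right)} = Z^{2} + Z = Z + Z^{2}$)
$U{\left(s \right)} = \frac{11 s}{12}$ ($U{\left(s \right)} = \left(\left(\frac{4}{-3} + 1 \cdot \frac{1}{4}\right) + 2\right) s = \left(\left(4 \left(- \frac{1}{3}\right) + 1 \cdot \frac{1}{4}\right) + 2\right) s = \left(\left(- \frac{4}{3} + \frac{1}{4}\right) + 2\right) s = \left(- \frac{13}{12} + 2\right) s = \frac{11 s}{12}$)
$43 U{\left(V{\left(3,2 \right)} \right)} + 125 = 43 \frac{11 \cdot 3 \left(1 + 3\right)}{12} + 125 = 43 \frac{11 \cdot 3 \cdot 4}{12} + 125 = 43 \cdot \frac{11}{12} \cdot 12 + 125 = 43 \cdot 11 + 125 = 473 + 125 = 598$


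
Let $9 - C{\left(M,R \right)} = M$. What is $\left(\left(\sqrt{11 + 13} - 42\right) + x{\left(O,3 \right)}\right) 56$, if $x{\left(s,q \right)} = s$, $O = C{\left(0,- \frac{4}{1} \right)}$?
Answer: $-1848 + 112 \sqrt{6} \approx -1573.7$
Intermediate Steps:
$C{\left(M,R \right)} = 9 - M$
$O = 9$ ($O = 9 - 0 = 9 + 0 = 9$)
$\left(\left(\sqrt{11 + 13} - 42\right) + x{\left(O,3 \right)}\right) 56 = \left(\left(\sqrt{11 + 13} - 42\right) + 9\right) 56 = \left(\left(\sqrt{24} - 42\right) + 9\right) 56 = \left(\left(2 \sqrt{6} - 42\right) + 9\right) 56 = \left(\left(-42 + 2 \sqrt{6}\right) + 9\right) 56 = \left(-33 + 2 \sqrt{6}\right) 56 = -1848 + 112 \sqrt{6}$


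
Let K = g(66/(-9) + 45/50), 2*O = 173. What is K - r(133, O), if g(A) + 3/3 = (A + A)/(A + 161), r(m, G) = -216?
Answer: 996569/4637 ≈ 214.92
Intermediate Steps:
O = 173/2 (O = (½)*173 = 173/2 ≈ 86.500)
g(A) = -1 + 2*A/(161 + A) (g(A) = -1 + (A + A)/(A + 161) = -1 + (2*A)/(161 + A) = -1 + 2*A/(161 + A))
K = -5023/4637 (K = (-161 + (66/(-9) + 45/50))/(161 + (66/(-9) + 45/50)) = (-161 + (66*(-⅑) + 45*(1/50)))/(161 + (66*(-⅑) + 45*(1/50))) = (-161 + (-22/3 + 9/10))/(161 + (-22/3 + 9/10)) = (-161 - 193/30)/(161 - 193/30) = -5023/30/(4637/30) = (30/4637)*(-5023/30) = -5023/4637 ≈ -1.0832)
K - r(133, O) = -5023/4637 - 1*(-216) = -5023/4637 + 216 = 996569/4637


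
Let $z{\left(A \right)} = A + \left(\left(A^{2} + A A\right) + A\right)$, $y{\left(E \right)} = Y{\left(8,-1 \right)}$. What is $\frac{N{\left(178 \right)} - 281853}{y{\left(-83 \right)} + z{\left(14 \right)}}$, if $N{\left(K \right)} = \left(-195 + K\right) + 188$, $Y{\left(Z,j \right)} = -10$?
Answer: $- \frac{140841}{205} \approx -687.03$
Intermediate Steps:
$y{\left(E \right)} = -10$
$z{\left(A \right)} = 2 A + 2 A^{2}$ ($z{\left(A \right)} = A + \left(\left(A^{2} + A^{2}\right) + A\right) = A + \left(2 A^{2} + A\right) = A + \left(A + 2 A^{2}\right) = 2 A + 2 A^{2}$)
$N{\left(K \right)} = -7 + K$
$\frac{N{\left(178 \right)} - 281853}{y{\left(-83 \right)} + z{\left(14 \right)}} = \frac{\left(-7 + 178\right) - 281853}{-10 + 2 \cdot 14 \left(1 + 14\right)} = \frac{171 - 281853}{-10 + 2 \cdot 14 \cdot 15} = - \frac{281682}{-10 + 420} = - \frac{281682}{410} = \left(-281682\right) \frac{1}{410} = - \frac{140841}{205}$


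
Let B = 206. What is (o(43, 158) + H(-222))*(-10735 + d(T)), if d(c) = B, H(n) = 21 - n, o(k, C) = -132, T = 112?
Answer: -1168719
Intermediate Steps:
d(c) = 206
(o(43, 158) + H(-222))*(-10735 + d(T)) = (-132 + (21 - 1*(-222)))*(-10735 + 206) = (-132 + (21 + 222))*(-10529) = (-132 + 243)*(-10529) = 111*(-10529) = -1168719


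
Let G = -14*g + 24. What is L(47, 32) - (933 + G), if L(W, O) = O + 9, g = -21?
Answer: -1210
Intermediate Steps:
L(W, O) = 9 + O
G = 318 (G = -14*(-21) + 24 = 294 + 24 = 318)
L(47, 32) - (933 + G) = (9 + 32) - (933 + 318) = 41 - 1*1251 = 41 - 1251 = -1210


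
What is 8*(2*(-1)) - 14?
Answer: -30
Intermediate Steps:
8*(2*(-1)) - 14 = 8*(-2) - 14 = -16 - 14 = -30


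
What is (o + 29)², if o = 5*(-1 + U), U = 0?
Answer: 576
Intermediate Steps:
o = -5 (o = 5*(-1 + 0) = 5*(-1) = -5)
(o + 29)² = (-5 + 29)² = 24² = 576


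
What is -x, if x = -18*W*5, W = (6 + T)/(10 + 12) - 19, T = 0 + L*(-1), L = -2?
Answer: -18450/11 ≈ -1677.3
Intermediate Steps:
T = 2 (T = 0 - 2*(-1) = 0 + 2 = 2)
W = -205/11 (W = (6 + 2)/(10 + 12) - 19 = 8/22 - 19 = 8*(1/22) - 19 = 4/11 - 19 = -205/11 ≈ -18.636)
x = 18450/11 (x = -18*(-205/11)*5 = (3690/11)*5 = 18450/11 ≈ 1677.3)
-x = -1*18450/11 = -18450/11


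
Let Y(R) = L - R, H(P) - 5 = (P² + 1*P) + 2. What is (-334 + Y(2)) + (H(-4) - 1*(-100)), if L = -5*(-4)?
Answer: -197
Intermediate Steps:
H(P) = 7 + P + P² (H(P) = 5 + ((P² + 1*P) + 2) = 5 + ((P² + P) + 2) = 5 + ((P + P²) + 2) = 5 + (2 + P + P²) = 7 + P + P²)
L = 20
Y(R) = 20 - R
(-334 + Y(2)) + (H(-4) - 1*(-100)) = (-334 + (20 - 1*2)) + ((7 - 4 + (-4)²) - 1*(-100)) = (-334 + (20 - 2)) + ((7 - 4 + 16) + 100) = (-334 + 18) + (19 + 100) = -316 + 119 = -197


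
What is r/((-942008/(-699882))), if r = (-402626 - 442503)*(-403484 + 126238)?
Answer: 40997098973725347/235502 ≈ 1.7408e+11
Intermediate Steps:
r = 234308634734 (r = -845129*(-277246) = 234308634734)
r/((-942008/(-699882))) = 234308634734/((-942008/(-699882))) = 234308634734/((-942008*(-1/699882))) = 234308634734/(471004/349941) = 234308634734*(349941/471004) = 40997098973725347/235502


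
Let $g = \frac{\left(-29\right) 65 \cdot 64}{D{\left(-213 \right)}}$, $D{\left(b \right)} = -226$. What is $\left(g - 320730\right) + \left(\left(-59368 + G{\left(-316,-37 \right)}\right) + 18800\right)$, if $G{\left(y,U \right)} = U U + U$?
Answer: $- \frac{40615838}{113} \approx -3.5943 \cdot 10^{5}$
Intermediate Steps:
$G{\left(y,U \right)} = U + U^{2}$ ($G{\left(y,U \right)} = U^{2} + U = U + U^{2}$)
$g = \frac{60320}{113}$ ($g = \frac{\left(-29\right) 65 \cdot 64}{-226} = \left(-1885\right) 64 \left(- \frac{1}{226}\right) = \left(-120640\right) \left(- \frac{1}{226}\right) = \frac{60320}{113} \approx 533.81$)
$\left(g - 320730\right) + \left(\left(-59368 + G{\left(-316,-37 \right)}\right) + 18800\right) = \left(\frac{60320}{113} - 320730\right) - \left(40568 + 37 \left(1 - 37\right)\right) = - \frac{36182170}{113} + \left(\left(-59368 - -1332\right) + 18800\right) = - \frac{36182170}{113} + \left(\left(-59368 + 1332\right) + 18800\right) = - \frac{36182170}{113} + \left(-58036 + 18800\right) = - \frac{36182170}{113} - 39236 = - \frac{40615838}{113}$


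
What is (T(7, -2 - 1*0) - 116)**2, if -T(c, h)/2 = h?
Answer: 12544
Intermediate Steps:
T(c, h) = -2*h
(T(7, -2 - 1*0) - 116)**2 = (-2*(-2 - 1*0) - 116)**2 = (-2*(-2 + 0) - 116)**2 = (-2*(-2) - 116)**2 = (4 - 116)**2 = (-112)**2 = 12544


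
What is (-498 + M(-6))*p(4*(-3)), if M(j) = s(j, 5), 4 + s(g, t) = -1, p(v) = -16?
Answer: 8048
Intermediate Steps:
s(g, t) = -5 (s(g, t) = -4 - 1 = -5)
M(j) = -5
(-498 + M(-6))*p(4*(-3)) = (-498 - 5)*(-16) = -503*(-16) = 8048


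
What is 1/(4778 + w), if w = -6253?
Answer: -1/1475 ≈ -0.00067797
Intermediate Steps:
1/(4778 + w) = 1/(4778 - 6253) = 1/(-1475) = -1/1475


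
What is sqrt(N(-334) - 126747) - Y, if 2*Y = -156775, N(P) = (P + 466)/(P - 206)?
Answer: 156775/2 + I*sqrt(28518130)/15 ≈ 78388.0 + 356.02*I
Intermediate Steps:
N(P) = (466 + P)/(-206 + P)
Y = -156775/2 (Y = (1/2)*(-156775) = -156775/2 ≈ -78388.)
sqrt(N(-334) - 126747) - Y = sqrt((466 - 334)/(-206 - 334) - 126747) - 1*(-156775/2) = sqrt(132/(-540) - 126747) + 156775/2 = sqrt(-1/540*132 - 126747) + 156775/2 = sqrt(-11/45 - 126747) + 156775/2 = sqrt(-5703626/45) + 156775/2 = I*sqrt(28518130)/15 + 156775/2 = 156775/2 + I*sqrt(28518130)/15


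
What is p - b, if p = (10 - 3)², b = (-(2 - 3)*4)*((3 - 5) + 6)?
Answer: 33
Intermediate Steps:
b = 16 (b = (-1*(-1)*4)*(-2 + 6) = (1*4)*4 = 4*4 = 16)
p = 49 (p = 7² = 49)
p - b = 49 - 1*16 = 49 - 16 = 33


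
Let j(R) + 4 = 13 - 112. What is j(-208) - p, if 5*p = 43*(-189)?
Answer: 7612/5 ≈ 1522.4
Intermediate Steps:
p = -8127/5 (p = (43*(-189))/5 = (1/5)*(-8127) = -8127/5 ≈ -1625.4)
j(R) = -103 (j(R) = -4 + (13 - 112) = -4 - 99 = -103)
j(-208) - p = -103 - 1*(-8127/5) = -103 + 8127/5 = 7612/5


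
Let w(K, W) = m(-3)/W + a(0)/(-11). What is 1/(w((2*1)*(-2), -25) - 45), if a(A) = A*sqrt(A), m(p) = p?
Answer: -25/1122 ≈ -0.022282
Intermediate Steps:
a(A) = A**(3/2)
w(K, W) = -3/W (w(K, W) = -3/W + 0**(3/2)/(-11) = -3/W + 0*(-1/11) = -3/W + 0 = -3/W)
1/(w((2*1)*(-2), -25) - 45) = 1/(-3/(-25) - 45) = 1/(-3*(-1/25) - 45) = 1/(3/25 - 45) = 1/(-1122/25) = -25/1122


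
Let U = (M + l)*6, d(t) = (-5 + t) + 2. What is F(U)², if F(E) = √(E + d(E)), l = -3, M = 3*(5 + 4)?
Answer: 285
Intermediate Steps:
d(t) = -3 + t
M = 27 (M = 3*9 = 27)
U = 144 (U = (27 - 3)*6 = 24*6 = 144)
F(E) = √(-3 + 2*E) (F(E) = √(E + (-3 + E)) = √(-3 + 2*E))
F(U)² = (√(-3 + 2*144))² = (√(-3 + 288))² = (√285)² = 285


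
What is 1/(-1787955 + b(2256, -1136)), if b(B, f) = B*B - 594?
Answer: 1/3300987 ≈ 3.0294e-7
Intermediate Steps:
b(B, f) = -594 + B² (b(B, f) = B² - 594 = -594 + B²)
1/(-1787955 + b(2256, -1136)) = 1/(-1787955 + (-594 + 2256²)) = 1/(-1787955 + (-594 + 5089536)) = 1/(-1787955 + 5088942) = 1/3300987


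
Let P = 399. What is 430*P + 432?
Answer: 172002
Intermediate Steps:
430*P + 432 = 430*399 + 432 = 171570 + 432 = 172002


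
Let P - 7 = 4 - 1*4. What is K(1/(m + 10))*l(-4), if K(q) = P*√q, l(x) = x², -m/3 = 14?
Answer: 14*I*√2 ≈ 19.799*I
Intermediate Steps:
P = 7 (P = 7 + (4 - 1*4) = 7 + (4 - 4) = 7 + 0 = 7)
m = -42 (m = -3*14 = -42)
K(q) = 7*√q
K(1/(m + 10))*l(-4) = (7*√(1/(-42 + 10)))*(-4)² = (7*√(1/(-32)))*16 = (7*√(-1/32))*16 = (7*(I*√2/8))*16 = (7*I*√2/8)*16 = 14*I*√2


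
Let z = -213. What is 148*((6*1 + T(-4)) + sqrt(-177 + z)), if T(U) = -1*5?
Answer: 148 + 148*I*sqrt(390) ≈ 148.0 + 2922.8*I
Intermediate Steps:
T(U) = -5
148*((6*1 + T(-4)) + sqrt(-177 + z)) = 148*((6*1 - 5) + sqrt(-177 - 213)) = 148*((6 - 5) + sqrt(-390)) = 148*(1 + I*sqrt(390)) = 148 + 148*I*sqrt(390)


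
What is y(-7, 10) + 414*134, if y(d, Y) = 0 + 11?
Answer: 55487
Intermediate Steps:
y(d, Y) = 11
y(-7, 10) + 414*134 = 11 + 414*134 = 11 + 55476 = 55487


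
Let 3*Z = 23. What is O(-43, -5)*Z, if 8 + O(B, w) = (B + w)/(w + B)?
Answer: -161/3 ≈ -53.667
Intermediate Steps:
Z = 23/3 (Z = (⅓)*23 = 23/3 ≈ 7.6667)
O(B, w) = -7 (O(B, w) = -8 + (B + w)/(w + B) = -8 + (B + w)/(B + w) = -8 + 1 = -7)
O(-43, -5)*Z = -7*23/3 = -161/3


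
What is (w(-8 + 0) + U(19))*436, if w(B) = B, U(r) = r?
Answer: 4796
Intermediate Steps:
(w(-8 + 0) + U(19))*436 = ((-8 + 0) + 19)*436 = (-8 + 19)*436 = 11*436 = 4796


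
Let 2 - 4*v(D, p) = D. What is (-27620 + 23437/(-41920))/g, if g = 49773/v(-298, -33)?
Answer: -5789269185/139098944 ≈ -41.620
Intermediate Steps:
v(D, p) = ½ - D/4
g = 16591/25 (g = 49773/(½ - ¼*(-298)) = 49773/(½ + 149/2) = 49773/75 = 49773*(1/75) = 16591/25 ≈ 663.64)
(-27620 + 23437/(-41920))/g = (-27620 + 23437/(-41920))/(16591/25) = (-27620 + 23437*(-1/41920))*(25/16591) = (-27620 - 23437/41920)*(25/16591) = -1157853837/41920*25/16591 = -5789269185/139098944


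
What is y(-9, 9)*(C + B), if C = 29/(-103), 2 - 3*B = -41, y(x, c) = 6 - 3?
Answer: 4342/103 ≈ 42.155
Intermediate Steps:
y(x, c) = 3
B = 43/3 (B = 2/3 - 1/3*(-41) = 2/3 + 41/3 = 43/3 ≈ 14.333)
C = -29/103 (C = 29*(-1/103) = -29/103 ≈ -0.28155)
y(-9, 9)*(C + B) = 3*(-29/103 + 43/3) = 3*(4342/309) = 4342/103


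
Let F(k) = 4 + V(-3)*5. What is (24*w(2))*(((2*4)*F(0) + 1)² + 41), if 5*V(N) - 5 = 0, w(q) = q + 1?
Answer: 386640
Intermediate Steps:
w(q) = 1 + q
V(N) = 1 (V(N) = 1 + (⅕)*0 = 1 + 0 = 1)
F(k) = 9 (F(k) = 4 + 1*5 = 4 + 5 = 9)
(24*w(2))*(((2*4)*F(0) + 1)² + 41) = (24*(1 + 2))*(((2*4)*9 + 1)² + 41) = (24*3)*((8*9 + 1)² + 41) = 72*((72 + 1)² + 41) = 72*(73² + 41) = 72*(5329 + 41) = 72*5370 = 386640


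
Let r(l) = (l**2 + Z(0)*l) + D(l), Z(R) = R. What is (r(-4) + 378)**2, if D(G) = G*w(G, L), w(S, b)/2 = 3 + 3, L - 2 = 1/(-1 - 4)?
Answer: 119716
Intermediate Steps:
L = 9/5 (L = 2 + 1/(-1 - 4) = 2 + 1/(-5) = 2 - 1/5 = 9/5 ≈ 1.8000)
w(S, b) = 12 (w(S, b) = 2*(3 + 3) = 2*6 = 12)
D(G) = 12*G (D(G) = G*12 = 12*G)
r(l) = l**2 + 12*l (r(l) = (l**2 + 0*l) + 12*l = (l**2 + 0) + 12*l = l**2 + 12*l)
(r(-4) + 378)**2 = (-4*(12 - 4) + 378)**2 = (-4*8 + 378)**2 = (-32 + 378)**2 = 346**2 = 119716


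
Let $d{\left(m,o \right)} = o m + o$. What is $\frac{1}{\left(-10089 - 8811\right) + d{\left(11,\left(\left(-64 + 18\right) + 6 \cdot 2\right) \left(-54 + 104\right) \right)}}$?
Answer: $- \frac{1}{39300} \approx -2.5445 \cdot 10^{-5}$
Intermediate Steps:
$d{\left(m,o \right)} = o + m o$ ($d{\left(m,o \right)} = m o + o = o + m o$)
$\frac{1}{\left(-10089 - 8811\right) + d{\left(11,\left(\left(-64 + 18\right) + 6 \cdot 2\right) \left(-54 + 104\right) \right)}} = \frac{1}{\left(-10089 - 8811\right) + \left(\left(-64 + 18\right) + 6 \cdot 2\right) \left(-54 + 104\right) \left(1 + 11\right)} = \frac{1}{-18900 + \left(-46 + 12\right) 50 \cdot 12} = \frac{1}{-18900 + \left(-34\right) 50 \cdot 12} = \frac{1}{-18900 - 20400} = \frac{1}{-39300} = - \frac{1}{39300}$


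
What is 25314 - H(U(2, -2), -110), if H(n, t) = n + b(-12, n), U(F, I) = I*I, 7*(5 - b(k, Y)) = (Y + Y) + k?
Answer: 177131/7 ≈ 25304.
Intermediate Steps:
b(k, Y) = 5 - 2*Y/7 - k/7 (b(k, Y) = 5 - ((Y + Y) + k)/7 = 5 - (2*Y + k)/7 = 5 - (k + 2*Y)/7 = 5 + (-2*Y/7 - k/7) = 5 - 2*Y/7 - k/7)
U(F, I) = I²
H(n, t) = 47/7 + 5*n/7 (H(n, t) = n + (5 - 2*n/7 - ⅐*(-12)) = n + (5 - 2*n/7 + 12/7) = n + (47/7 - 2*n/7) = 47/7 + 5*n/7)
25314 - H(U(2, -2), -110) = 25314 - (47/7 + (5/7)*(-2)²) = 25314 - (47/7 + (5/7)*4) = 25314 - (47/7 + 20/7) = 25314 - 1*67/7 = 25314 - 67/7 = 177131/7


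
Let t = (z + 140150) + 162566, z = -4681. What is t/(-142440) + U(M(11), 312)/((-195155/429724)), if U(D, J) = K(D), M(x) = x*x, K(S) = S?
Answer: -497637286279/1853191880 ≈ -268.53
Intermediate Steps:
M(x) = x²
U(D, J) = D
t = 298035 (t = (-4681 + 140150) + 162566 = 135469 + 162566 = 298035)
t/(-142440) + U(M(11), 312)/((-195155/429724)) = 298035/(-142440) + 11²/((-195155/429724)) = 298035*(-1/142440) + 121/((-195155*1/429724)) = -19869/9496 + 121/(-195155/429724) = -19869/9496 + 121*(-429724/195155) = -19869/9496 - 51996604/195155 = -497637286279/1853191880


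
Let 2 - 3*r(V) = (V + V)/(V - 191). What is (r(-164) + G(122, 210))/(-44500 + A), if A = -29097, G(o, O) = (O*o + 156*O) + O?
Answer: -62398732/78380805 ≈ -0.79610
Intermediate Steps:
G(o, O) = 157*O + O*o (G(o, O) = (156*O + O*o) + O = 157*O + O*o)
r(V) = ⅔ - 2*V/(3*(-191 + V)) (r(V) = ⅔ - (V + V)/(3*(V - 191)) = ⅔ - 2*V/(3*(-191 + V)))
(r(-164) + G(122, 210))/(-44500 + A) = (-382/(-573 + 3*(-164)) + 210*(157 + 122))/(-44500 - 29097) = (-382/(-573 - 492) + 210*279)/(-73597) = (-382/(-1065) + 58590)*(-1/73597) = (-382*(-1/1065) + 58590)*(-1/73597) = (382/1065 + 58590)*(-1/73597) = (62398732/1065)*(-1/73597) = -62398732/78380805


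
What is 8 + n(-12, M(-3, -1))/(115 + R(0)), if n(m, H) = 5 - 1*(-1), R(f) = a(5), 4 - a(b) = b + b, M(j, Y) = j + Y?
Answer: 878/109 ≈ 8.0550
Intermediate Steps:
M(j, Y) = Y + j
a(b) = 4 - 2*b (a(b) = 4 - (b + b) = 4 - 2*b)
R(f) = -6 (R(f) = 4 - 2*5 = 4 - 10 = -6)
n(m, H) = 6 (n(m, H) = 5 + 1 = 6)
8 + n(-12, M(-3, -1))/(115 + R(0)) = 8 + 6/(115 - 6) = 8 + 6/109 = 878/109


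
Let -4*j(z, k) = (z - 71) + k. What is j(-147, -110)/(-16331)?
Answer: -82/16331 ≈ -0.0050211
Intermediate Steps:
j(z, k) = 71/4 - k/4 - z/4 (j(z, k) = -((z - 71) + k)/4 = -((-71 + z) + k)/4 = -(-71 + k + z)/4 = 71/4 - k/4 - z/4)
j(-147, -110)/(-16331) = (71/4 - ¼*(-110) - ¼*(-147))/(-16331) = (71/4 + 55/2 + 147/4)*(-1/16331) = 82*(-1/16331) = -82/16331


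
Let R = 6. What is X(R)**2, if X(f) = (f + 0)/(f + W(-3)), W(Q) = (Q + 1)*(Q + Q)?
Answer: 1/9 ≈ 0.11111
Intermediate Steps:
W(Q) = 2*Q*(1 + Q) (W(Q) = (1 + Q)*(2*Q) = 2*Q*(1 + Q))
X(f) = f/(12 + f) (X(f) = (f + 0)/(f + 2*(-3)*(1 - 3)) = f/(f + 2*(-3)*(-2)) = f/(f + 12) = f/(12 + f))
X(R)**2 = (6/(12 + 6))**2 = (6/18)**2 = (6*(1/18))**2 = (1/3)**2 = 1/9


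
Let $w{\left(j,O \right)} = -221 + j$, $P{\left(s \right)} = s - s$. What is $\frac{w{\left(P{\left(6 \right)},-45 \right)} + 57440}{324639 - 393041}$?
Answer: $- \frac{57219}{68402} \approx -0.83651$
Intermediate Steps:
$P{\left(s \right)} = 0$
$\frac{w{\left(P{\left(6 \right)},-45 \right)} + 57440}{324639 - 393041} = \frac{\left(-221 + 0\right) + 57440}{324639 - 393041} = \frac{-221 + 57440}{-68402} = 57219 \left(- \frac{1}{68402}\right) = - \frac{57219}{68402}$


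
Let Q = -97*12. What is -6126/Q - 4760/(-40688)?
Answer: 1327059/246671 ≈ 5.3799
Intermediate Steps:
Q = -1164
-6126/Q - 4760/(-40688) = -6126/(-1164) - 4760/(-40688) = -6126*(-1/1164) - 4760*(-1/40688) = 1021/194 + 595/5086 = 1327059/246671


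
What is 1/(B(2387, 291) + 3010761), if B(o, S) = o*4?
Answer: 1/3020309 ≈ 3.3109e-7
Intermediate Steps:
B(o, S) = 4*o
1/(B(2387, 291) + 3010761) = 1/(4*2387 + 3010761) = 1/(9548 + 3010761) = 1/3020309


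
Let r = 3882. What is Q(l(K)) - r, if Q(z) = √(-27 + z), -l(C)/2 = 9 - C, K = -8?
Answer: -3882 + I*√61 ≈ -3882.0 + 7.8102*I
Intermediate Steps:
l(C) = -18 + 2*C (l(C) = -2*(9 - C) = -18 + 2*C)
Q(l(K)) - r = √(-27 + (-18 + 2*(-8))) - 1*3882 = √(-27 + (-18 - 16)) - 3882 = √(-27 - 34) - 3882 = √(-61) - 3882 = I*√61 - 3882 = -3882 + I*√61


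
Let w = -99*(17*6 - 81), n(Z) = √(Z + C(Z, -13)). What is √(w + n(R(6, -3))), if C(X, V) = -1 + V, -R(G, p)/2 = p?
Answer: √(-2079 + 2*I*√2) ≈ 0.031 + 45.596*I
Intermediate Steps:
R(G, p) = -2*p
n(Z) = √(-14 + Z) (n(Z) = √(Z + (-1 - 13)) = √(Z - 14) = √(-14 + Z))
w = -2079 (w = -99*(102 - 81) = -99*21 = -2079)
√(w + n(R(6, -3))) = √(-2079 + √(-14 - 2*(-3))) = √(-2079 + √(-14 + 6)) = √(-2079 + √(-8)) = √(-2079 + 2*I*√2)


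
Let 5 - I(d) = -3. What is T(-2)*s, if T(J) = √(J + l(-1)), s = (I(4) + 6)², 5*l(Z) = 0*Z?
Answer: 196*I*√2 ≈ 277.19*I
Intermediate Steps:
l(Z) = 0 (l(Z) = (0*Z)/5 = (⅕)*0 = 0)
I(d) = 8 (I(d) = 5 - 1*(-3) = 5 + 3 = 8)
s = 196 (s = (8 + 6)² = 14² = 196)
T(J) = √J (T(J) = √(J + 0) = √J)
T(-2)*s = √(-2)*196 = (I*√2)*196 = 196*I*√2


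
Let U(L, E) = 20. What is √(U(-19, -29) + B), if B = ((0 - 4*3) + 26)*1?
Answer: √34 ≈ 5.8309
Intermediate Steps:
B = 14 (B = ((0 - 12) + 26)*1 = (-12 + 26)*1 = 14*1 = 14)
√(U(-19, -29) + B) = √(20 + 14) = √34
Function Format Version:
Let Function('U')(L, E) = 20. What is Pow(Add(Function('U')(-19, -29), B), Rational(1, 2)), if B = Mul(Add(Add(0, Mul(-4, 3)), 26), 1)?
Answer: Pow(34, Rational(1, 2)) ≈ 5.8309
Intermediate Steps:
B = 14 (B = Mul(Add(Add(0, -12), 26), 1) = Mul(Add(-12, 26), 1) = Mul(14, 1) = 14)
Pow(Add(Function('U')(-19, -29), B), Rational(1, 2)) = Pow(Add(20, 14), Rational(1, 2)) = Pow(34, Rational(1, 2))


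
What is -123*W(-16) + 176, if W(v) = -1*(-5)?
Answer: -439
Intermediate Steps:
W(v) = 5
-123*W(-16) + 176 = -123*5 + 176 = -615 + 176 = -439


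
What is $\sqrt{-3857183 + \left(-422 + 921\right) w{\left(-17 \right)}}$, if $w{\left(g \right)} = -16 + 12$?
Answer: $i \sqrt{3859179} \approx 1964.5 i$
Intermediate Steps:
$w{\left(g \right)} = -4$
$\sqrt{-3857183 + \left(-422 + 921\right) w{\left(-17 \right)}} = \sqrt{-3857183 + \left(-422 + 921\right) \left(-4\right)} = \sqrt{-3857183 + 499 \left(-4\right)} = \sqrt{-3857183 - 1996} = \sqrt{-3859179} = i \sqrt{3859179}$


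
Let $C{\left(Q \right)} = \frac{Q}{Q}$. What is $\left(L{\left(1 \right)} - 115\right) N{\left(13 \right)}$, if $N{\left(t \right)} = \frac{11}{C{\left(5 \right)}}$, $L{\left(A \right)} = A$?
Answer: $-1254$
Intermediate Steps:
$C{\left(Q \right)} = 1$
$N{\left(t \right)} = 11$ ($N{\left(t \right)} = \frac{11}{1} = 11 \cdot 1 = 11$)
$\left(L{\left(1 \right)} - 115\right) N{\left(13 \right)} = \left(1 - 115\right) 11 = \left(-114\right) 11 = -1254$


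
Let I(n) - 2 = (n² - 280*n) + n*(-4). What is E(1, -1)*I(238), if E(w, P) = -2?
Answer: 21892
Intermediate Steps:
I(n) = 2 + n² - 284*n (I(n) = 2 + ((n² - 280*n) + n*(-4)) = 2 + ((n² - 280*n) - 4*n) = 2 + (n² - 284*n) = 2 + n² - 284*n)
E(1, -1)*I(238) = -2*(2 + 238² - 284*238) = -2*(2 + 56644 - 67592) = -2*(-10946) = 21892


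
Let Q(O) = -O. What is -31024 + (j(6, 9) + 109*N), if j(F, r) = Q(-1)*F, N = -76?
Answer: -39302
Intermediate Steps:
j(F, r) = F (j(F, r) = (-1*(-1))*F = 1*F = F)
-31024 + (j(6, 9) + 109*N) = -31024 + (6 + 109*(-76)) = -31024 + (6 - 8284) = -31024 - 8278 = -39302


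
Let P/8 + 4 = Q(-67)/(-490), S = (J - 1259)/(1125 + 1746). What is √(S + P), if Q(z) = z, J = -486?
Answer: I*√35355945515/33495 ≈ 5.6137*I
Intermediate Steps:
S = -1745/2871 (S = (-486 - 1259)/(1125 + 1746) = -1745/2871 ≈ -0.60780)
P = -7572/245 (P = -32 + 8*(-67/(-490)) = -32 + 8*(-67*(-1/490)) = -32 + 8*(67/490) = -32 + 268/245 = -7572/245 ≈ -30.906)
√(S + P) = √(-1745/2871 - 7572/245) = √(-22166737/703395) = I*√35355945515/33495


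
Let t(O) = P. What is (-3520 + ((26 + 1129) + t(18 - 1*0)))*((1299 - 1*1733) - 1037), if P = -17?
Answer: 3503922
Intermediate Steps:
t(O) = -17
(-3520 + ((26 + 1129) + t(18 - 1*0)))*((1299 - 1*1733) - 1037) = (-3520 + ((26 + 1129) - 17))*((1299 - 1*1733) - 1037) = (-3520 + (1155 - 17))*((1299 - 1733) - 1037) = (-3520 + 1138)*(-434 - 1037) = -2382*(-1471) = 3503922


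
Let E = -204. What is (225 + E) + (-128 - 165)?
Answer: -272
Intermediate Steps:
(225 + E) + (-128 - 165) = (225 - 204) + (-128 - 165) = 21 - 293 = -272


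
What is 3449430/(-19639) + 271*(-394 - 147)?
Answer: -2882742859/19639 ≈ -1.4679e+5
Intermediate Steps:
3449430/(-19639) + 271*(-394 - 147) = 3449430*(-1/19639) + 271*(-541) = -3449430/19639 - 146611 = -2882742859/19639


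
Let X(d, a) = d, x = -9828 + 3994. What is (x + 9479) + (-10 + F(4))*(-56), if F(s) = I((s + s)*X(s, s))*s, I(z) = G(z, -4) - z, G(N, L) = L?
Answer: 12269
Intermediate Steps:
x = -5834
I(z) = -4 - z
F(s) = s*(-4 - 2*s²) (F(s) = (-4 - (s + s)*s)*s = (-4 - 2*s*s)*s = (-4 - 2*s²)*s = s*(-4 - 2*s²))
(x + 9479) + (-10 + F(4))*(-56) = (-5834 + 9479) + (-10 - 2*4*(2 + 4²))*(-56) = 3645 + (-10 - 2*4*(2 + 16))*(-56) = 3645 + (-10 - 2*4*18)*(-56) = 3645 + (-10 - 144)*(-56) = 3645 - 154*(-56) = 3645 + 8624 = 12269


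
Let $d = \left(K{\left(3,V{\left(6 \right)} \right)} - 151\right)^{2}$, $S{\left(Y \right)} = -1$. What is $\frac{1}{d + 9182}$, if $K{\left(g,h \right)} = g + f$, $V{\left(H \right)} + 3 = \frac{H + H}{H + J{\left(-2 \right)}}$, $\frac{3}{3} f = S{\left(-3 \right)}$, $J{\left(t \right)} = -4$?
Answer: $\frac{1}{31383} \approx 3.1864 \cdot 10^{-5}$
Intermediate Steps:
$f = -1$
$V{\left(H \right)} = -3 + \frac{2 H}{-4 + H}$ ($V{\left(H \right)} = -3 + \frac{H + H}{H - 4} = -3 + \frac{2 H}{-4 + H}$)
$K{\left(g,h \right)} = -1 + g$ ($K{\left(g,h \right)} = g - 1 = -1 + g$)
$d = 22201$ ($d = \left(\left(-1 + 3\right) - 151\right)^{2} = \left(2 - 151\right)^{2} = \left(-149\right)^{2} = 22201$)
$\frac{1}{d + 9182} = \frac{1}{22201 + 9182} = \frac{1}{31383}$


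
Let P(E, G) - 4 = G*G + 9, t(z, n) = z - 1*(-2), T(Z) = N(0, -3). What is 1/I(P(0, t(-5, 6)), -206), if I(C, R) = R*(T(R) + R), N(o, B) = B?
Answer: 1/43054 ≈ 2.3227e-5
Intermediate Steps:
T(Z) = -3
t(z, n) = 2 + z (t(z, n) = z + 2 = 2 + z)
P(E, G) = 13 + G**2 (P(E, G) = 4 + (G*G + 9) = 4 + (G**2 + 9) = 4 + (9 + G**2) = 13 + G**2)
I(C, R) = R*(-3 + R)
1/I(P(0, t(-5, 6)), -206) = 1/(-206*(-3 - 206)) = 1/(-206*(-209)) = 1/43054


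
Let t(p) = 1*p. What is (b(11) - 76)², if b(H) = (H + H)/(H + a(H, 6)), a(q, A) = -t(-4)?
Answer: 1249924/225 ≈ 5555.2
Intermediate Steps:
t(p) = p
a(q, A) = 4 (a(q, A) = -1*(-4) = 4)
b(H) = 2*H/(4 + H) (b(H) = (H + H)/(H + 4) = (2*H)/(4 + H) = 2*H/(4 + H))
(b(11) - 76)² = (2*11/(4 + 11) - 76)² = (2*11/15 - 76)² = (2*11*(1/15) - 76)² = (22/15 - 76)² = (-1118/15)² = 1249924/225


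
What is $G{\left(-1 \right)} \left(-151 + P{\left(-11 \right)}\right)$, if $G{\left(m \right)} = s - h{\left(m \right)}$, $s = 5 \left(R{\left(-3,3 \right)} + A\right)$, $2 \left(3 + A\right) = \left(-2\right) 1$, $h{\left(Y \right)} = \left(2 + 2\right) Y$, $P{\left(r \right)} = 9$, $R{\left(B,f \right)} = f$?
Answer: $142$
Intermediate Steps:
$h{\left(Y \right)} = 4 Y$
$A = -4$ ($A = -3 + \frac{\left(-2\right) 1}{2} = -3 + \frac{1}{2} \left(-2\right) = -3 - 1 = -4$)
$s = -5$ ($s = 5 \left(3 - 4\right) = 5 \left(-1\right) = -5$)
$G{\left(m \right)} = -5 - 4 m$
$G{\left(-1 \right)} \left(-151 + P{\left(-11 \right)}\right) = \left(-5 - -4\right) \left(-151 + 9\right) = \left(-5 + 4\right) \left(-142\right) = \left(-1\right) \left(-142\right) = 142$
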